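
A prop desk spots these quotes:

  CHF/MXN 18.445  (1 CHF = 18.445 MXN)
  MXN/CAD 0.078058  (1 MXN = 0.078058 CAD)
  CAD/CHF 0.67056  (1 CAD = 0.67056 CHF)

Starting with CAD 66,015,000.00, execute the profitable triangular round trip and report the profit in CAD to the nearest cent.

Profitable loop is CAD → MXN → CHF → CAD:
CAD 66,015,000.00 ÷ 0.078058 = MXN 845,717,287.15
MXN 845,717,287.15 ÷ 18.445 = CHF 45,850,761.03
CHF 45,850,761.03 ÷ 0.67056 = CAD 68,376,820.91
Profit = CAD 68,376,820.91 − CAD 66,015,000.00

Profit: CAD 2,361,820.91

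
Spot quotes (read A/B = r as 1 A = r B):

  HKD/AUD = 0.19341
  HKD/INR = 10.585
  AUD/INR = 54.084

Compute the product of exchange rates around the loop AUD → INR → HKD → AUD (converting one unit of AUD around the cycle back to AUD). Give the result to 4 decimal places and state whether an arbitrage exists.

Around AUD → INR → HKD → AUD: 1 × 54.084 ÷ 10.585 × 0.19341 = 0.988227
Product < 1; profitable direction is AUD → HKD → INR → AUD.

0.9882 (arbitrage exists)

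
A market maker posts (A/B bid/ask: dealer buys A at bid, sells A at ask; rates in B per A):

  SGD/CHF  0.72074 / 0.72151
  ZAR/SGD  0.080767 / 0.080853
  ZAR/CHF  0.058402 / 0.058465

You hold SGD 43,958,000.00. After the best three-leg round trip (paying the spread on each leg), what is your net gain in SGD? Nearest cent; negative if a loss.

Best loop SGD → ZAR → CHF → SGD:
SGD 43,958,000.00 ÷ 0.080853 (buy ZAR at ask) = ZAR 543,678,032.97
ZAR 543,678,032.97 × 0.058402 (sell ZAR at bid) = CHF 31,751,884.48
CHF 31,751,884.48 ÷ 0.72151 (buy SGD at ask) = SGD 44,007,545.95

Net profit: SGD 49,545.95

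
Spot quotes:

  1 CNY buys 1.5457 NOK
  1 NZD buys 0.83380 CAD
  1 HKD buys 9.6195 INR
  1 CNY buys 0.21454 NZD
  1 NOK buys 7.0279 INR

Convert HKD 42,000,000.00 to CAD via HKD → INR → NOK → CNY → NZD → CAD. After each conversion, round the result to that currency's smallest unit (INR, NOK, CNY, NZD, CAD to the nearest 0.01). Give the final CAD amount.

CAD 6,653,055.96

HKD 42,000,000.00 × 9.6195 = INR 404,019,000.00
INR 404,019,000.00 ÷ 7.0279 = NOK 57,487,869.78
NOK 57,487,869.78 ÷ 1.5457 = CNY 37,192,126.40
CNY 37,192,126.40 × 0.21454 = NZD 7,979,198.80
NZD 7,979,198.80 × 0.83380 = CAD 6,653,055.96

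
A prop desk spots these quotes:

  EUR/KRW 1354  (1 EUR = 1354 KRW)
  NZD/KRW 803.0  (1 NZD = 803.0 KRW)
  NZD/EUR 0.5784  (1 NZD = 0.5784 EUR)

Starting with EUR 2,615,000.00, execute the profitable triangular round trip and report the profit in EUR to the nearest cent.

Profit: EUR 66,268.40

Profitable loop is EUR → NZD → KRW → EUR:
EUR 2,615,000.00 ÷ 0.5784 = NZD 4,521,092.67
NZD 4,521,092.67 × 803.0 = KRW 3,630,437,414
KRW 3,630,437,414 ÷ 1354 = EUR 2,681,268.40
Profit = EUR 2,681,268.40 − EUR 2,615,000.00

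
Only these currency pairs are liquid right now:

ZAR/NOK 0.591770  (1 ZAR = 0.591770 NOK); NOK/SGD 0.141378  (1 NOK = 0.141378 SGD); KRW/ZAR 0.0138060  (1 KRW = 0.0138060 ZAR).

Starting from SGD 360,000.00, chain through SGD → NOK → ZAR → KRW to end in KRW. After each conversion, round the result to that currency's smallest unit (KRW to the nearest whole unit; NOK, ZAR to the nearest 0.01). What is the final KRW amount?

KRW 311,673,482

SGD 360,000.00 ÷ 0.141378 = NOK 2,546,365.06
NOK 2,546,365.06 ÷ 0.591770 = ZAR 4,302,964.09
ZAR 4,302,964.09 ÷ 0.0138060 = KRW 311,673,482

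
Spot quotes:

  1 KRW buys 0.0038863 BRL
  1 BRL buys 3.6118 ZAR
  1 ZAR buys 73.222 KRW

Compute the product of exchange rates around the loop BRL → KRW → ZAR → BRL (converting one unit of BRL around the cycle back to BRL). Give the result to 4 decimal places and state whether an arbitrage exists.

0.9730 (arbitrage exists)

Around BRL → KRW → ZAR → BRL: 1 ÷ 0.0038863 ÷ 73.222 ÷ 3.6118 = 0.972968
Product < 1; profitable direction is BRL → ZAR → KRW → BRL.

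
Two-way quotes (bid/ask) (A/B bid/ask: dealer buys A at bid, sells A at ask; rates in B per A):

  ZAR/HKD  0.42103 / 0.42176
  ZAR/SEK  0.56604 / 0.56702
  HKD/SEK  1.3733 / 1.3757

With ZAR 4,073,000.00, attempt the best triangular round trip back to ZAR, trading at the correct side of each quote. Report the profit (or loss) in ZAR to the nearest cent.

Net profit: ZAR 80,311.40

Best loop ZAR → HKD → SEK → ZAR:
ZAR 4,073,000.00 × 0.42103 (sell ZAR at bid) = HKD 1,714,855.19
HKD 1,714,855.19 × 1.3733 (sell HKD at bid) = SEK 2,355,010.63
SEK 2,355,010.63 ÷ 0.56702 (buy ZAR at ask) = ZAR 4,153,311.40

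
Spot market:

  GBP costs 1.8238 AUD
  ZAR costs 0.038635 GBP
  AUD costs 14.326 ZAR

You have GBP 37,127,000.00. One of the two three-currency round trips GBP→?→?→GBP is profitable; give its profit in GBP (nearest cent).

Profitable loop is GBP → AUD → ZAR → GBP:
GBP 37,127,000.00 × 1.8238 = AUD 67,712,222.60
AUD 67,712,222.60 × 14.326 = ZAR 970,045,300.97
ZAR 970,045,300.97 × 0.038635 = GBP 37,477,700.20
Profit = GBP 37,477,700.20 − GBP 37,127,000.00

Profit: GBP 350,700.20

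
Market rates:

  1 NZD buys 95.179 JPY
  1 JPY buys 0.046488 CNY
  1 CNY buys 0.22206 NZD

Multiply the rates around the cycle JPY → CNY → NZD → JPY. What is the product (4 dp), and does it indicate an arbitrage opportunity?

Around JPY → CNY → NZD → JPY: 1 × 0.046488 × 0.22206 × 95.179 = 0.982545
Product < 1; profitable direction is JPY → NZD → CNY → JPY.

0.9825 (arbitrage exists)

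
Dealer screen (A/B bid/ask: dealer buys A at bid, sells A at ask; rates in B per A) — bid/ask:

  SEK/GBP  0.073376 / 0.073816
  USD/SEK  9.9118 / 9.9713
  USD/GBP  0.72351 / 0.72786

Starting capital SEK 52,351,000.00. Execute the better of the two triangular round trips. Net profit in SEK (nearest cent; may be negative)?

Best loop SEK → GBP → USD → SEK:
SEK 52,351,000.00 × 0.073376 (sell SEK at bid) = GBP 3,841,306.98
GBP 3,841,306.98 ÷ 0.72786 (buy USD at ask) = USD 5,277,535.48
USD 5,277,535.48 × 9.9118 (sell USD at bid) = SEK 52,309,876.19

Net result: SEK -41,123.81 (no profitable arbitrage after spreads)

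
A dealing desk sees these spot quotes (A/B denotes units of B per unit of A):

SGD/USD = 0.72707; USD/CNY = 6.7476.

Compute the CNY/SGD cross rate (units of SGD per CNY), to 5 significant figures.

CNY/SGD = 0.20383

1 CNY ÷ 6.7476 = 0.148201 USD
0.148201 USD ÷ 0.72707 = 0.203833 SGD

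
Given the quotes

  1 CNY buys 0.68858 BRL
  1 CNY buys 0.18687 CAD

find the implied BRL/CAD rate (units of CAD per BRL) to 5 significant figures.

BRL/CAD = 0.27138

1 BRL ÷ 0.68858 = 1.45226 CNY
1.45226 CNY × 0.18687 = 0.271385 CAD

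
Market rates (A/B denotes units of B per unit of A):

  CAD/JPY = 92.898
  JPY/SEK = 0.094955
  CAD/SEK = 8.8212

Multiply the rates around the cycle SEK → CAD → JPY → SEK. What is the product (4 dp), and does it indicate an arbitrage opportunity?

Around SEK → CAD → JPY → SEK: 1 ÷ 8.8212 × 92.898 × 0.094955 = 0.999992
Product ≈ 1 (deviation 0.001%, within rounding noise).

1.0000 (no arbitrage)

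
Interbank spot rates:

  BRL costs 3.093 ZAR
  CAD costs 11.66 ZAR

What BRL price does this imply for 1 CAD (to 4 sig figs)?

1 CAD × 11.66 = 11.66 ZAR
11.66 ZAR ÷ 3.093 = 3.7698 BRL

CAD/BRL = 3.770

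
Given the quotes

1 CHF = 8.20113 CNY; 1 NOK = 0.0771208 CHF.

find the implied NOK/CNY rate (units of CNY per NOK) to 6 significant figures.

NOK/CNY = 0.632478

1 NOK × 0.0771208 = 0.0771208 CHF
0.0771208 CHF × 8.20113 = 0.632478 CNY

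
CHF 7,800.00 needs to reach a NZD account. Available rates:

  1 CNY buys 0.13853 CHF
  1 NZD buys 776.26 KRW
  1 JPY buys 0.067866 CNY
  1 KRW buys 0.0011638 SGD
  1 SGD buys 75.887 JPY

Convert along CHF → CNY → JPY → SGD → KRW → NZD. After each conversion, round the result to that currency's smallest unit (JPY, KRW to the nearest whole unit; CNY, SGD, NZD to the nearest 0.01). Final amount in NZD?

NZD 12,101.67

CHF 7,800.00 ÷ 0.13853 = CNY 56,305.49
CNY 56,305.49 ÷ 0.067866 = JPY 829,657
JPY 829,657 ÷ 75.887 = SGD 10,932.79
SGD 10,932.79 ÷ 0.0011638 = KRW 9,394,045
KRW 9,394,045 ÷ 776.26 = NZD 12,101.67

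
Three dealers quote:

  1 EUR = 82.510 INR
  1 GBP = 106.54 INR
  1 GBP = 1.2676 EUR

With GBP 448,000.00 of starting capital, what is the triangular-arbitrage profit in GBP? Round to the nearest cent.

Profit: GBP 8,354.03

Profitable loop is GBP → INR → EUR → GBP:
GBP 448,000.00 × 106.54 = INR 47,729,920.00
INR 47,729,920.00 ÷ 82.510 = EUR 578,474.37
EUR 578,474.37 ÷ 1.2676 = GBP 456,354.03
Profit = GBP 456,354.03 − GBP 448,000.00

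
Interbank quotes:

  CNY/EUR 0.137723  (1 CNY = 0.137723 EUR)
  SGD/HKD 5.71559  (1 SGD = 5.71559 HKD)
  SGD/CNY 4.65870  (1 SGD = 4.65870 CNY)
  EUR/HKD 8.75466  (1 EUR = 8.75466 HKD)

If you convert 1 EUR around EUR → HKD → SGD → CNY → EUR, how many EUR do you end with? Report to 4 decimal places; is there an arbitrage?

0.9828 (arbitrage exists)

Around EUR → HKD → SGD → CNY → EUR: 1 × 8.75466 ÷ 5.71559 × 4.65870 × 0.137723 = 0.982764
Product < 1; profitable direction is EUR → CNY → SGD → HKD → EUR.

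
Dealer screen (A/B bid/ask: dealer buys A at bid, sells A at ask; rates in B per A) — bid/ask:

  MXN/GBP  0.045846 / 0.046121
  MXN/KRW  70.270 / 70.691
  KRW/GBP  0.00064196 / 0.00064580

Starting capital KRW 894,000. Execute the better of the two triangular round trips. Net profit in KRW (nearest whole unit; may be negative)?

Net profit: KRW 3,794

Best loop KRW → MXN → GBP → KRW:
KRW 894,000 ÷ 70.691 (buy MXN at ask) = MXN 12,646.59
MXN 12,646.59 × 0.045846 (sell MXN at bid) = GBP 579.80
GBP 579.80 ÷ 0.00064580 (buy KRW at ask) = KRW 897,794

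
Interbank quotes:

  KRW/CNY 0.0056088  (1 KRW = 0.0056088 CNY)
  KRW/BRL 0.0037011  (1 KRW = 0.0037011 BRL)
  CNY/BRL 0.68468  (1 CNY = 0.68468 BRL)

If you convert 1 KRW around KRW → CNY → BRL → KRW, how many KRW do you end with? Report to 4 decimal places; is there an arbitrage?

1.0376 (arbitrage exists)

Around KRW → CNY → BRL → KRW: 1 × 0.0056088 × 0.68468 ÷ 0.0037011 = 1.037592
Product > 1; profitable direction is KRW → CNY → BRL → KRW.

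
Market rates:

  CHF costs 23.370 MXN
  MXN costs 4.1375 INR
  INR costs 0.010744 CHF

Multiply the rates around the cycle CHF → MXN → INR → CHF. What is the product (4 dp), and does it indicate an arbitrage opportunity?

1.0389 (arbitrage exists)

Around CHF → MXN → INR → CHF: 1 × 23.370 × 4.1375 × 0.010744 = 1.038874
Product > 1; profitable direction is CHF → MXN → INR → CHF.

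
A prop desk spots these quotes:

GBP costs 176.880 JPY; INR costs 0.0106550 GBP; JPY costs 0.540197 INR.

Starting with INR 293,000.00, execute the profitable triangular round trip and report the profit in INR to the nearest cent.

Profit: INR 5,299.12

Profitable loop is INR → GBP → JPY → INR:
INR 293,000.00 × 0.0106550 = GBP 3,121.91
GBP 3,121.91 × 176.880 = JPY 552,204
JPY 552,204 × 0.540197 = INR 298,299.12
Profit = INR 298,299.12 − INR 293,000.00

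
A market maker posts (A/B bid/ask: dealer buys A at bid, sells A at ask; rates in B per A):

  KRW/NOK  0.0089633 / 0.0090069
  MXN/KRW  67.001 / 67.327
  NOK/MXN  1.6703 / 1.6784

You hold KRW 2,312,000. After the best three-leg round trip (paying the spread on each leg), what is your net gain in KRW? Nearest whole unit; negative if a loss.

Best loop KRW → NOK → MXN → KRW:
KRW 2,312,000 × 0.0089633 (sell KRW at bid) = NOK 20,723.15
NOK 20,723.15 × 1.6703 (sell NOK at bid) = MXN 34,613.88
MXN 34,613.88 × 67.001 (sell MXN at bid) = KRW 2,319,164

Net profit: KRW 7,164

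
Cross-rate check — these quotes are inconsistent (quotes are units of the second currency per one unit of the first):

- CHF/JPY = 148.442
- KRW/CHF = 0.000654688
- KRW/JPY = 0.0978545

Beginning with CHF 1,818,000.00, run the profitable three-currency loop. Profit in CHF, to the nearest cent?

Profitable loop is CHF → KRW → JPY → CHF:
CHF 1,818,000.00 ÷ 0.000654688 = KRW 2,776,895,254
KRW 2,776,895,254 × 0.0978545 = JPY 271,731,697
JPY 271,731,697 ÷ 148.442 = CHF 1,830,558.04
Profit = CHF 1,830,558.04 − CHF 1,818,000.00

Profit: CHF 12,558.04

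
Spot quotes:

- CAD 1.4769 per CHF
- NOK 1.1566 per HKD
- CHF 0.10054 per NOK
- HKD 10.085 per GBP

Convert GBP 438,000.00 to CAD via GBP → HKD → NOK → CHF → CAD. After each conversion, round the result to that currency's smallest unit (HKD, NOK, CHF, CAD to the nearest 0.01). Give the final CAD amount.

CAD 758,618.04

GBP 438,000.00 × 10.085 = HKD 4,417,230.00
HKD 4,417,230.00 × 1.1566 = NOK 5,108,968.22
NOK 5,108,968.22 × 0.10054 = CHF 513,655.66
CHF 513,655.66 × 1.4769 = CAD 758,618.04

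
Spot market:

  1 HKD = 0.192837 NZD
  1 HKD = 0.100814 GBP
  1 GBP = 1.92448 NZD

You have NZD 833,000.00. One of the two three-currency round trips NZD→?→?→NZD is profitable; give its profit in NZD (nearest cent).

Profitable loop is NZD → HKD → GBP → NZD:
NZD 833,000.00 ÷ 0.192837 = HKD 4,319,710.43
HKD 4,319,710.43 × 0.100814 = GBP 435,487.29
GBP 435,487.29 × 1.92448 = NZD 838,086.57
Profit = NZD 838,086.57 − NZD 833,000.00

Profit: NZD 5,086.57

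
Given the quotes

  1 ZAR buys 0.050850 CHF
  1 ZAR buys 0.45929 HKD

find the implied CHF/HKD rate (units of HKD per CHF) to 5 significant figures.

1 CHF ÷ 0.050850 = 19.6657 ZAR
19.6657 ZAR × 0.45929 = 9.03225 HKD

CHF/HKD = 9.0323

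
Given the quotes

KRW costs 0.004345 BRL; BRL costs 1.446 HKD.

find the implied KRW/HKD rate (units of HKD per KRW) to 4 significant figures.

1 KRW × 0.004345 = 0.004345 BRL
0.004345 BRL × 1.446 = 0.00628287 HKD

KRW/HKD = 0.006283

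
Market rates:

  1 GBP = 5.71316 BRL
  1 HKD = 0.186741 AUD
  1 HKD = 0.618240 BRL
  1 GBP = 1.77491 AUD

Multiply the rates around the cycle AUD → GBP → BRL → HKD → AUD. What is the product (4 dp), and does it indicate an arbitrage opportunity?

Around AUD → GBP → BRL → HKD → AUD: 1 ÷ 1.77491 × 5.71316 ÷ 0.618240 × 0.186741 = 0.972260
Product < 1; profitable direction is AUD → HKD → BRL → GBP → AUD.

0.9723 (arbitrage exists)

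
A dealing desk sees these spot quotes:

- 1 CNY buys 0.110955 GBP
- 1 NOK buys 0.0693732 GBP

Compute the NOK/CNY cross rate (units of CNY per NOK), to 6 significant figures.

1 NOK × 0.0693732 = 0.0693732 GBP
0.0693732 GBP ÷ 0.110955 = 0.625237 CNY

NOK/CNY = 0.625237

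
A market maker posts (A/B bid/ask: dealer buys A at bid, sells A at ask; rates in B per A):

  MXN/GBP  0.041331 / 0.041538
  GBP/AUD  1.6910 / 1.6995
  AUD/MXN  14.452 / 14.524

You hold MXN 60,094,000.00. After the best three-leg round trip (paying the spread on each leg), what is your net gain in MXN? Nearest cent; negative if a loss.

Net profit: MXN 604,587.70

Best loop MXN → GBP → AUD → MXN:
MXN 60,094,000.00 × 0.041331 (sell MXN at bid) = GBP 2,483,745.11
GBP 2,483,745.11 × 1.6910 (sell GBP at bid) = AUD 4,200,012.99
AUD 4,200,012.99 × 14.452 (sell AUD at bid) = MXN 60,698,587.70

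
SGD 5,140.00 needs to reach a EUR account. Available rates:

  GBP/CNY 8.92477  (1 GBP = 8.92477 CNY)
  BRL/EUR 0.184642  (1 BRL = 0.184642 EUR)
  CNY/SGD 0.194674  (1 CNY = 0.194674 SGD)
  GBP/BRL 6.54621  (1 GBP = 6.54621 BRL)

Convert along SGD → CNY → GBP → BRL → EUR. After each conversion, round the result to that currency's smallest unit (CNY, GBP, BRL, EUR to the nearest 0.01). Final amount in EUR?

SGD 5,140.00 ÷ 0.194674 = CNY 26,403.11
CNY 26,403.11 ÷ 8.92477 = GBP 2,958.41
GBP 2,958.41 × 6.54621 = BRL 19,366.37
BRL 19,366.37 × 0.184642 = EUR 3,575.85

EUR 3,575.85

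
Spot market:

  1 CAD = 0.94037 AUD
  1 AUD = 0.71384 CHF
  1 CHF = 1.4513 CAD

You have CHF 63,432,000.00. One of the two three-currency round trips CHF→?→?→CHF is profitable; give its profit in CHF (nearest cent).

Profitable loop is CHF → AUD → CAD → CHF:
CHF 63,432,000.00 ÷ 0.71384 = AUD 88,860,248.80
AUD 88,860,248.80 ÷ 0.94037 = CAD 94,494,984.73
CAD 94,494,984.73 ÷ 1.4513 = CHF 65,110,579.99
Profit = CHF 65,110,579.99 − CHF 63,432,000.00

Profit: CHF 1,678,579.99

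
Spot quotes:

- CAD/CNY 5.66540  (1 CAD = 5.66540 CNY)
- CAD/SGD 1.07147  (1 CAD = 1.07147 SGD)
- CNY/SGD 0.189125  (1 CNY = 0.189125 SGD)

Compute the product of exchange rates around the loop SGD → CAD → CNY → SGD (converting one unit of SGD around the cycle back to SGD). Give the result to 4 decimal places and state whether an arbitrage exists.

Around SGD → CAD → CNY → SGD: 1 ÷ 1.07147 × 5.66540 × 0.189125 = 0.999999
Product ≈ 1 (deviation 0.000%, within rounding noise).

1.0000 (no arbitrage)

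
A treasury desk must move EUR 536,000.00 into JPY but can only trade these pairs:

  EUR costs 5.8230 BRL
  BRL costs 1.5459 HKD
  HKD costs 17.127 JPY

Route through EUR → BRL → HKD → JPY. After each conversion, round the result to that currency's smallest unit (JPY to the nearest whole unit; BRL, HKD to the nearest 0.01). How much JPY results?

JPY 82,636,949

EUR 536,000.00 × 5.8230 = BRL 3,121,128.00
BRL 3,121,128.00 × 1.5459 = HKD 4,824,951.78
HKD 4,824,951.78 × 17.127 = JPY 82,636,949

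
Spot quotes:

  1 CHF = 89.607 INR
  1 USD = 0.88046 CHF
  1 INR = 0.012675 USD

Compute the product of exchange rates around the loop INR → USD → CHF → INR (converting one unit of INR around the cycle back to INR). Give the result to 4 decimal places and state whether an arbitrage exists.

1.0000 (no arbitrage)

Around INR → USD → CHF → INR: 1 × 0.012675 × 0.88046 × 89.607 = 0.999999
Product ≈ 1 (deviation 0.000%, within rounding noise).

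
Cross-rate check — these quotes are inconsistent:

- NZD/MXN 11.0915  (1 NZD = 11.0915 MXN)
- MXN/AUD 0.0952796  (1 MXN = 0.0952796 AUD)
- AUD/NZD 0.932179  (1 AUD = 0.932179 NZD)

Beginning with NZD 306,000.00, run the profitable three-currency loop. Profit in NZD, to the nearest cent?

Profit: NZD 4,621.78

Profitable loop is NZD → AUD → MXN → NZD:
NZD 306,000.00 ÷ 0.932179 = AUD 328,263.13
AUD 328,263.13 ÷ 0.0952796 = MXN 3,445,261.46
MXN 3,445,261.46 ÷ 11.0915 = NZD 310,621.78
Profit = NZD 310,621.78 − NZD 306,000.00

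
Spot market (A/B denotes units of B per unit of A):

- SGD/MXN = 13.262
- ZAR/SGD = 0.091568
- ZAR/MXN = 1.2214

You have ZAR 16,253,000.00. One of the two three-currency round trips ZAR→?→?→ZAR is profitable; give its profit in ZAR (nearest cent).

Profitable loop is ZAR → MXN → SGD → ZAR:
ZAR 16,253,000.00 × 1.2214 = MXN 19,851,414.20
MXN 19,851,414.20 ÷ 13.262 = SGD 1,496,864.29
SGD 1,496,864.29 ÷ 0.091568 = ZAR 16,347,023.95
Profit = ZAR 16,347,023.95 − ZAR 16,253,000.00

Profit: ZAR 94,023.95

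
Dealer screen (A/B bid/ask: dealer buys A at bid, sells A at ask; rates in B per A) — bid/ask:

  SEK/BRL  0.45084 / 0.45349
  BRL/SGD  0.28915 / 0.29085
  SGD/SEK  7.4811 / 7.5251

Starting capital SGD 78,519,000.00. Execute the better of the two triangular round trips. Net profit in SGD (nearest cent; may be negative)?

Best loop SGD → BRL → SEK → SGD:
SGD 78,519,000.00 ÷ 0.29085 (buy BRL at ask) = BRL 269,963,898.92
BRL 269,963,898.92 ÷ 0.45349 (buy SEK at ask) = SEK 595,302,870.88
SEK 595,302,870.88 ÷ 7.5251 (buy SGD at ask) = SGD 79,108,964.78

Net profit: SGD 589,964.78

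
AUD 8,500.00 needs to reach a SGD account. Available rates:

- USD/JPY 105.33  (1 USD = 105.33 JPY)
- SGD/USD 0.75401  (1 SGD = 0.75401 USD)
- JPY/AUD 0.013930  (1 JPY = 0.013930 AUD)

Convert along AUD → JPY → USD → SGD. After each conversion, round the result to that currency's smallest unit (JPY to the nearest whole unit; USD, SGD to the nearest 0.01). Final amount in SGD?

SGD 7,683.13

AUD 8,500.00 ÷ 0.013930 = JPY 610,194
JPY 610,194 ÷ 105.33 = USD 5,793.16
USD 5,793.16 ÷ 0.75401 = SGD 7,683.13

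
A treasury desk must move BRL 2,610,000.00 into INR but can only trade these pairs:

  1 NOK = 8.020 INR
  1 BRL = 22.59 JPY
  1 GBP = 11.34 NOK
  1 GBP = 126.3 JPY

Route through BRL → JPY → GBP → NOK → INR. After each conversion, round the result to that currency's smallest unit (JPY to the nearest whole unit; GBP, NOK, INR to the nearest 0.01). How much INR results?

INR 42,456,169.90

BRL 2,610,000.00 × 22.59 = JPY 58,959,900
JPY 58,959,900 ÷ 126.3 = GBP 466,824.23
GBP 466,824.23 × 11.34 = NOK 5,293,786.77
NOK 5,293,786.77 × 8.020 = INR 42,456,169.90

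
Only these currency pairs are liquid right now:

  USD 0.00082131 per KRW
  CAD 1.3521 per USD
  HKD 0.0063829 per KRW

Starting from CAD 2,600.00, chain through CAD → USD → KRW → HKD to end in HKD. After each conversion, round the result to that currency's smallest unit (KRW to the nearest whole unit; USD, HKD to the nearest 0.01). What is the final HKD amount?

CAD 2,600.00 ÷ 1.3521 = USD 1,922.93
USD 1,922.93 ÷ 0.00082131 = KRW 2,341,296
KRW 2,341,296 × 0.0063829 = HKD 14,944.26

HKD 14,944.26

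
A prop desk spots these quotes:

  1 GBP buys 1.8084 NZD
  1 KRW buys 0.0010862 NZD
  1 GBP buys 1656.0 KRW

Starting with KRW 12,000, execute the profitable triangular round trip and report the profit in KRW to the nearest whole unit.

Profit: KRW 64

Profitable loop is KRW → GBP → NZD → KRW:
KRW 12,000 ÷ 1656.0 = GBP 7.25
GBP 7.25 × 1.8084 = NZD 13.10
NZD 13.10 ÷ 0.0010862 = KRW 12,064
Profit = KRW 12,064 − KRW 12,000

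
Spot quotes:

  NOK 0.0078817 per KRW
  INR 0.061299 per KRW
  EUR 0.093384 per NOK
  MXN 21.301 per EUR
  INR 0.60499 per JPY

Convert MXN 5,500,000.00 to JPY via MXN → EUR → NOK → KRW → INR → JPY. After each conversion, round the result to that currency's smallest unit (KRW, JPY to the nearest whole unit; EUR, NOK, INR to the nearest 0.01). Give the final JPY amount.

JPY 35,544,754

MXN 5,500,000.00 ÷ 21.301 = EUR 258,203.84
EUR 258,203.84 ÷ 0.093384 = NOK 2,764,968.73
NOK 2,764,968.73 ÷ 0.0078817 = KRW 350,808,675
KRW 350,808,675 × 0.061299 = INR 21,504,220.97
INR 21,504,220.97 ÷ 0.60499 = JPY 35,544,754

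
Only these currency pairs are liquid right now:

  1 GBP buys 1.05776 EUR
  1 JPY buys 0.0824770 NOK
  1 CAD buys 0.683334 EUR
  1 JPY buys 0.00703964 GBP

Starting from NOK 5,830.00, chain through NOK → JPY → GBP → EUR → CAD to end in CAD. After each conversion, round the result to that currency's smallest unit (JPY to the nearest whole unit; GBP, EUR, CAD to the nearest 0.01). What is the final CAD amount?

NOK 5,830.00 ÷ 0.0824770 = JPY 70,686
JPY 70,686 × 0.00703964 = GBP 497.60
GBP 497.60 × 1.05776 = EUR 526.34
EUR 526.34 ÷ 0.683334 = CAD 770.25

CAD 770.25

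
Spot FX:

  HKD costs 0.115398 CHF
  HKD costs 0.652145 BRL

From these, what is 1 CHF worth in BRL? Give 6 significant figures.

1 CHF ÷ 0.115398 = 8.66566 HKD
8.66566 HKD × 0.652145 = 5.65127 BRL

CHF/BRL = 5.65127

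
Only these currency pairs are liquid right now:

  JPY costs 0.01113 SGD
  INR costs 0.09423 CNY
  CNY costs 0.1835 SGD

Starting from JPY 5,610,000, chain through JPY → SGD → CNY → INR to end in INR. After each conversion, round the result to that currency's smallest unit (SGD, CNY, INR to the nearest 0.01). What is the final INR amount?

INR 3,611,043.83

JPY 5,610,000 × 0.01113 = SGD 62,439.30
SGD 62,439.30 ÷ 0.1835 = CNY 340,268.66
CNY 340,268.66 ÷ 0.09423 = INR 3,611,043.83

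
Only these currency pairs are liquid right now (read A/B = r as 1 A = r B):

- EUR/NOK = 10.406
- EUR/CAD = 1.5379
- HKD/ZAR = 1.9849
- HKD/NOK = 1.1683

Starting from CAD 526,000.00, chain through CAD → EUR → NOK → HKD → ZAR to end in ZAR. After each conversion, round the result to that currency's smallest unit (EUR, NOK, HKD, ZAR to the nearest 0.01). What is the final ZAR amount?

ZAR 6,046,801.68

CAD 526,000.00 ÷ 1.5379 = EUR 342,024.84
EUR 342,024.84 × 10.406 = NOK 3,559,110.49
NOK 3,559,110.49 ÷ 1.1683 = HKD 3,046,401.17
HKD 3,046,401.17 × 1.9849 = ZAR 6,046,801.68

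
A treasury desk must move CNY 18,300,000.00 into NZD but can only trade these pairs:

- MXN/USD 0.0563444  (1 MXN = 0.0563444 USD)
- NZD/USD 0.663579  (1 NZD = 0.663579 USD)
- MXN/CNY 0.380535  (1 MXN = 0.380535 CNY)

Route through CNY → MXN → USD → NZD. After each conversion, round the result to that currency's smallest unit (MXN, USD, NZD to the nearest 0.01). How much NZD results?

CNY 18,300,000.00 ÷ 0.380535 = MXN 48,090,188.81
MXN 48,090,188.81 × 0.0563444 = USD 2,709,612.83
USD 2,709,612.83 ÷ 0.663579 = NZD 4,083,331.19

NZD 4,083,331.19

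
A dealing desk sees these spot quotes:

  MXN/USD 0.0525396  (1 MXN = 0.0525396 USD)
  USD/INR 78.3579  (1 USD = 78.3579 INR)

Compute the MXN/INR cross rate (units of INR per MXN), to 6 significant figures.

MXN/INR = 4.11689

1 MXN × 0.0525396 = 0.0525396 USD
0.0525396 USD × 78.3579 = 4.11689 INR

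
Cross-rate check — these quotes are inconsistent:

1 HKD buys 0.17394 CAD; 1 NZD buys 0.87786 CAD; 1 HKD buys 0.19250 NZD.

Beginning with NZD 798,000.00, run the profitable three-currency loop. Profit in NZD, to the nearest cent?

Profitable loop is NZD → HKD → CAD → NZD:
NZD 798,000.00 ÷ 0.19250 = HKD 4,145,454.55
HKD 4,145,454.55 × 0.17394 = CAD 721,060.36
CAD 721,060.36 ÷ 0.87786 = NZD 821,384.23
Profit = NZD 821,384.23 − NZD 798,000.00

Profit: NZD 23,384.23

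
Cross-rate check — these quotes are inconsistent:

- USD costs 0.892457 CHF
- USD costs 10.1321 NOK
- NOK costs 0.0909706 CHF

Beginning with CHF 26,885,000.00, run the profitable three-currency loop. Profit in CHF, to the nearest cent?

Profitable loop is CHF → USD → NOK → CHF:
CHF 26,885,000.00 ÷ 0.892457 = USD 30,124,700.69
USD 30,124,700.69 × 10.1321 = NOK 305,226,479.82
NOK 305,226,479.82 × 0.0909706 = CHF 27,766,636.01
Profit = CHF 27,766,636.01 − CHF 26,885,000.00

Profit: CHF 881,636.01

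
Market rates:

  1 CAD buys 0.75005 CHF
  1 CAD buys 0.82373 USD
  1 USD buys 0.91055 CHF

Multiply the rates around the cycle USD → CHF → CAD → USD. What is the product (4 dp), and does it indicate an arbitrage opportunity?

Around USD → CHF → CAD → USD: 1 × 0.91055 ÷ 0.75005 × 0.82373 = 0.999996
Product ≈ 1 (deviation 0.000%, within rounding noise).

1.0000 (no arbitrage)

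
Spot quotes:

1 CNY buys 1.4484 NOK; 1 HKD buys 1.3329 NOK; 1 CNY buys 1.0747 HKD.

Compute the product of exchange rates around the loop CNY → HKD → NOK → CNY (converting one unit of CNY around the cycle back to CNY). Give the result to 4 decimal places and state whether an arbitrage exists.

Around CNY → HKD → NOK → CNY: 1 × 1.0747 × 1.3329 ÷ 1.4484 = 0.989000
Product < 1; profitable direction is CNY → NOK → HKD → CNY.

0.9890 (arbitrage exists)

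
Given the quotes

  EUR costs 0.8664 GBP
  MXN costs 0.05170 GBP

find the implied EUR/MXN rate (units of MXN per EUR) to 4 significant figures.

1 EUR × 0.8664 = 0.8664 GBP
0.8664 GBP ÷ 0.05170 = 16.7582 MXN

EUR/MXN = 16.76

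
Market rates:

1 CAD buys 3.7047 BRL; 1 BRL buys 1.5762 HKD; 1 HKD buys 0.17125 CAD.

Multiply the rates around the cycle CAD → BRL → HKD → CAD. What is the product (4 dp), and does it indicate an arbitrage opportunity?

Around CAD → BRL → HKD → CAD: 1 × 3.7047 × 1.5762 × 0.17125 = 0.999988
Product ≈ 1 (deviation 0.001%, within rounding noise).

1.0000 (no arbitrage)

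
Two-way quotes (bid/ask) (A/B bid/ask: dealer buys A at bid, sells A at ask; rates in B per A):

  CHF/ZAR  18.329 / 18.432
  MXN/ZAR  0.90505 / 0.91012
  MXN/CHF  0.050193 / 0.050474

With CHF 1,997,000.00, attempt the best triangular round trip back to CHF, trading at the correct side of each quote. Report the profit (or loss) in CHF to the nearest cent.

Net profit: CHF 21,651.42

Best loop CHF → ZAR → MXN → CHF:
CHF 1,997,000.00 × 18.329 (sell CHF at bid) = ZAR 36,603,013.00
ZAR 36,603,013.00 ÷ 0.91012 (buy MXN at ask) = MXN 40,217,787.76
MXN 40,217,787.76 × 0.050193 (sell MXN at bid) = CHF 2,018,651.42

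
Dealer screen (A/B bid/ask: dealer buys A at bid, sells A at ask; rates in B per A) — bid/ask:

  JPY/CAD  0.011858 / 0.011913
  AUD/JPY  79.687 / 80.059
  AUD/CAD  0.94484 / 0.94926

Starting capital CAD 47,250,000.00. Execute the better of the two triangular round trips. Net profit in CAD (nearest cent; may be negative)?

Best loop CAD → AUD → JPY → CAD:
CAD 47,250,000.00 ÷ 0.94926 (buy AUD at ask) = AUD 49,775,614.69
AUD 49,775,614.69 × 79.687 (sell AUD at bid) = JPY 3,966,469,408
JPY 3,966,469,408 × 0.011858 (sell JPY at bid) = CAD 47,034,394.24

Net result: CAD -215,605.76 (no profitable arbitrage after spreads)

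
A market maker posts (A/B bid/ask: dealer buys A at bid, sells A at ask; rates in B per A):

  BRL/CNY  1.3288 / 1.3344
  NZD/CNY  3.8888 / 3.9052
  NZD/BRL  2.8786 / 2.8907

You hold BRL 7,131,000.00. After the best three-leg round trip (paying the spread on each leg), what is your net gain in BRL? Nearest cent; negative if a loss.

Best loop BRL → NZD → CNY → BRL:
BRL 7,131,000.00 ÷ 2.8907 (buy NZD at ask) = NZD 2,466,876.54
NZD 2,466,876.54 × 3.8888 (sell NZD at bid) = CNY 9,593,189.47
CNY 9,593,189.47 ÷ 1.3344 (buy BRL at ask) = BRL 7,189,140.79

Net profit: BRL 58,140.79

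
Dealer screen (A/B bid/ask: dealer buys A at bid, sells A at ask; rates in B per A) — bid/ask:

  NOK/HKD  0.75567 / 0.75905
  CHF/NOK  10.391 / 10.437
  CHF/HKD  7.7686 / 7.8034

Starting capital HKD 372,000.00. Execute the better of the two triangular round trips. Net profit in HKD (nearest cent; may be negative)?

Best loop HKD → CHF → NOK → HKD:
HKD 372,000.00 ÷ 7.8034 (buy CHF at ask) = CHF 47,671.53
CHF 47,671.53 × 10.391 (sell CHF at bid) = NOK 495,354.85
NOK 495,354.85 × 0.75567 (sell NOK at bid) = HKD 374,324.80

Net profit: HKD 2,324.80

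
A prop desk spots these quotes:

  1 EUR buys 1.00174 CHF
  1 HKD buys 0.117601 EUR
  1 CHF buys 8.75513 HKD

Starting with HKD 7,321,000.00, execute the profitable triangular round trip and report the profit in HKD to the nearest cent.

Profitable loop is HKD → EUR → CHF → HKD:
HKD 7,321,000.00 × 0.117601 = EUR 860,956.92
EUR 860,956.92 × 1.00174 = CHF 862,454.99
CHF 862,454.99 × 8.75513 = HKD 7,550,905.52
Profit = HKD 7,550,905.52 − HKD 7,321,000.00

Profit: HKD 229,905.52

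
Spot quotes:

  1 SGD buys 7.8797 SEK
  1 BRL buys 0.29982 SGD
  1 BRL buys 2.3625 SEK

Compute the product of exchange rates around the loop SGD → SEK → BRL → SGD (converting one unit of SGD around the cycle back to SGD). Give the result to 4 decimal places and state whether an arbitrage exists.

Around SGD → SEK → BRL → SGD: 1 × 7.8797 ÷ 2.3625 × 0.29982 = 0.999996
Product ≈ 1 (deviation 0.000%, within rounding noise).

1.0000 (no arbitrage)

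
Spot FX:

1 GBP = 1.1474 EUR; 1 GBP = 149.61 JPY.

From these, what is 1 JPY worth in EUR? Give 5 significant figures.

1 JPY ÷ 149.61 = 0.00668405 GBP
0.00668405 GBP × 1.1474 = 0.00766927 EUR

JPY/EUR = 0.0076693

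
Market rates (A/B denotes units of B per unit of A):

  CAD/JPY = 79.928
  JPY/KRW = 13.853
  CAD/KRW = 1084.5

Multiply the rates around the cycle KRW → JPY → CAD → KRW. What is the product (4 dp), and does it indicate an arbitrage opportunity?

0.9795 (arbitrage exists)

Around KRW → JPY → CAD → KRW: 1 ÷ 13.853 ÷ 79.928 × 1084.5 = 0.979460
Product < 1; profitable direction is KRW → CAD → JPY → KRW.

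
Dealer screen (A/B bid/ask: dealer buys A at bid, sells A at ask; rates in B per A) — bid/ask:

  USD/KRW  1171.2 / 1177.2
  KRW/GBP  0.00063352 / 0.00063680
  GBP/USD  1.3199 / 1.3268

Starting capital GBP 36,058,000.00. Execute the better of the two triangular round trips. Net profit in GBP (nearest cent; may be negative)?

Best loop GBP → KRW → USD → GBP:
GBP 36,058,000.00 ÷ 0.00063680 (buy KRW at ask) = KRW 56,623,743,719
KRW 56,623,743,719 ÷ 1177.2 (buy USD at ask) = USD 48,100,359.94
USD 48,100,359.94 ÷ 1.3268 (buy GBP at ask) = GBP 36,252,909.21

Net profit: GBP 194,909.21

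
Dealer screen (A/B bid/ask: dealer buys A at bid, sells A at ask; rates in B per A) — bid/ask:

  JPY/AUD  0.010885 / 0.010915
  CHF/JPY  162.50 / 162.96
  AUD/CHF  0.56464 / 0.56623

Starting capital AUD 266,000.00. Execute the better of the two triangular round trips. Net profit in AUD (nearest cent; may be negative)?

Best loop AUD → CHF → JPY → AUD:
AUD 266,000.00 × 0.56464 (sell AUD at bid) = CHF 150,194.24
CHF 150,194.24 × 162.50 (sell CHF at bid) = JPY 24,406,564
JPY 24,406,564 × 0.010885 (sell JPY at bid) = AUD 265,665.45

Net result: AUD -334.55 (no profitable arbitrage after spreads)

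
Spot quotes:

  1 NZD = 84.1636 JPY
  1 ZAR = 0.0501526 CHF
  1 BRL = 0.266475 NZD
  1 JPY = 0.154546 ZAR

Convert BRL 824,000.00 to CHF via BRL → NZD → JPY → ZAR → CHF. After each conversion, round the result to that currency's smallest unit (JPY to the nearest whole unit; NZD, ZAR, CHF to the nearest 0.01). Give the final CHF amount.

CHF 143,238.32

BRL 824,000.00 × 0.266475 = NZD 219,575.40
NZD 219,575.40 × 84.1636 = JPY 18,480,256
JPY 18,480,256 × 0.154546 = ZAR 2,856,049.64
ZAR 2,856,049.64 × 0.0501526 = CHF 143,238.32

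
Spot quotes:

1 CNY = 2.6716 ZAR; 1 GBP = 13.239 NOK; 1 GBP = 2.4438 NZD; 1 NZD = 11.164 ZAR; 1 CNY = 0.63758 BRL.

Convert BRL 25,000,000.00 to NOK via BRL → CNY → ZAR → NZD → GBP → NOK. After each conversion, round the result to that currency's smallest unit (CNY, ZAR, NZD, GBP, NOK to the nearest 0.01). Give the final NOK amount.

NOK 50,833,083.19

BRL 25,000,000.00 ÷ 0.63758 = CNY 39,210,765.71
CNY 39,210,765.71 × 2.6716 = ZAR 104,755,481.67
ZAR 104,755,481.67 ÷ 11.164 = NZD 9,383,328.71
NZD 9,383,328.71 ÷ 2.4438 = GBP 3,839,646.74
GBP 3,839,646.74 × 13.239 = NOK 50,833,083.19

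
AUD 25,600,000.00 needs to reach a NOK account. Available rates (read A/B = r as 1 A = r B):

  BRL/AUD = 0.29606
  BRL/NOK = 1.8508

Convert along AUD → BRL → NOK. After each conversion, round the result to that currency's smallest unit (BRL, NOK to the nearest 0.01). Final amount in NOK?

NOK 160,036,749.30

AUD 25,600,000.00 ÷ 0.29606 = BRL 86,468,958.99
BRL 86,468,958.99 × 1.8508 = NOK 160,036,749.30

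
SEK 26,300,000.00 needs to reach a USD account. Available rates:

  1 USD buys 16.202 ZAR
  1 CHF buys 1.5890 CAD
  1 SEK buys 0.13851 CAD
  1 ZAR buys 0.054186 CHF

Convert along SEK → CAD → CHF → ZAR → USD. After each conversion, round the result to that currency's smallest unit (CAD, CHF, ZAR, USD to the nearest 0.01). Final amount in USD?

USD 2,611,302.95

SEK 26,300,000.00 × 0.13851 = CAD 3,642,813.00
CAD 3,642,813.00 ÷ 1.5890 = CHF 2,292,519.19
CHF 2,292,519.19 ÷ 0.054186 = ZAR 42,308,330.38
ZAR 42,308,330.38 ÷ 16.202 = USD 2,611,302.95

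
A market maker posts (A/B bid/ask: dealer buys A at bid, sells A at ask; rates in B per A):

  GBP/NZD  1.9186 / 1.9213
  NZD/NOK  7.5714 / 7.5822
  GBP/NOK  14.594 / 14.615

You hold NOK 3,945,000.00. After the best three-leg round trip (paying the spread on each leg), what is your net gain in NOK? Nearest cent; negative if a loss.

Net profit: NOK 7,127.35

Best loop NOK → NZD → GBP → NOK:
NOK 3,945,000.00 ÷ 7.5822 (buy NZD at ask) = NZD 520,297.54
NZD 520,297.54 ÷ 1.9213 (buy GBP at ask) = GBP 270,804.94
GBP 270,804.94 × 14.594 (sell GBP at bid) = NOK 3,952,127.35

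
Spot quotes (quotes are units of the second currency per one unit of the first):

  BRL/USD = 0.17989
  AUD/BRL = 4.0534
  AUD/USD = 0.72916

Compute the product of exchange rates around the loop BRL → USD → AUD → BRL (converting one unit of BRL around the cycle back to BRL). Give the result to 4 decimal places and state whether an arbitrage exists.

Around BRL → USD → AUD → BRL: 1 × 0.17989 ÷ 0.72916 × 4.0534 = 1.000008
Product ≈ 1 (deviation 0.001%, within rounding noise).

1.0000 (no arbitrage)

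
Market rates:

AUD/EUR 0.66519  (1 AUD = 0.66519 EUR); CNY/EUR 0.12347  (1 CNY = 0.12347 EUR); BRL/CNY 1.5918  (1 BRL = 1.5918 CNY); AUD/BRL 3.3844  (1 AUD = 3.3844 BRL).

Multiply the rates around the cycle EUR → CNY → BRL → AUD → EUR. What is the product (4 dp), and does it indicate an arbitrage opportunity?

1.0000 (no arbitrage)

Around EUR → CNY → BRL → AUD → EUR: 1 ÷ 0.12347 ÷ 1.5918 ÷ 3.3844 × 0.66519 = 1.000032
Product ≈ 1 (deviation 0.003%, within rounding noise).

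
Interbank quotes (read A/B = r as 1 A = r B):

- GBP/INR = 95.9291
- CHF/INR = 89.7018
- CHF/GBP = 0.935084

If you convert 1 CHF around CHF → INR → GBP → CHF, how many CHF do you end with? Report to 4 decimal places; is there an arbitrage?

Around CHF → INR → GBP → CHF: 1 × 89.7018 ÷ 95.9291 ÷ 0.935084 = 1.000000
Product ≈ 1 (deviation 0.000%, within rounding noise).

1.0000 (no arbitrage)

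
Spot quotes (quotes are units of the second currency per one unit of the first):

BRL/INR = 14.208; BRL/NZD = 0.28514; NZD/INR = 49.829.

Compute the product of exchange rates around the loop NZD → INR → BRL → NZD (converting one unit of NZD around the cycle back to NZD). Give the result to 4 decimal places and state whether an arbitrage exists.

Around NZD → INR → BRL → NZD: 1 × 49.829 ÷ 14.208 × 0.28514 = 1.000017
Product ≈ 1 (deviation 0.002%, within rounding noise).

1.0000 (no arbitrage)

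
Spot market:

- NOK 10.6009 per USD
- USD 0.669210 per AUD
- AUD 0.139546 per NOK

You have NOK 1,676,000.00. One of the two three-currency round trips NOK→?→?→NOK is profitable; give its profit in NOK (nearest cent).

Profit: NOK 16,978.58

Profitable loop is NOK → USD → AUD → NOK:
NOK 1,676,000.00 ÷ 10.6009 = USD 158,099.78
USD 158,099.78 ÷ 0.669210 = AUD 236,248.39
AUD 236,248.39 ÷ 0.139546 = NOK 1,692,978.58
Profit = NOK 1,692,978.58 − NOK 1,676,000.00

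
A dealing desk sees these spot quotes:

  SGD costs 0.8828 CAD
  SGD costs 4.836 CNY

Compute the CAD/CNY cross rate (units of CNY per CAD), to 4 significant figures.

1 CAD ÷ 0.8828 = 1.13276 SGD
1.13276 SGD × 4.836 = 5.47802 CNY

CAD/CNY = 5.478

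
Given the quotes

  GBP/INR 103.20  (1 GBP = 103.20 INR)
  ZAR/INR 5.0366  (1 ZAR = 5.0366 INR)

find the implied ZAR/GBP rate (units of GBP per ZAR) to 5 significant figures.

1 ZAR × 5.0366 = 5.0366 INR
5.0366 INR ÷ 103.20 = 0.0488043 GBP

ZAR/GBP = 0.048804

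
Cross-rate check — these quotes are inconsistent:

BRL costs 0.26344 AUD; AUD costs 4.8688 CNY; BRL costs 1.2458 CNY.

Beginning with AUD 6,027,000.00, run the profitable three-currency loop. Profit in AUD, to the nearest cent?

Profit: AUD 178,210.48

Profitable loop is AUD → CNY → BRL → AUD:
AUD 6,027,000.00 × 4.8688 = CNY 29,344,257.60
CNY 29,344,257.60 ÷ 1.2458 = BRL 23,554,549.37
BRL 23,554,549.37 × 0.26344 = AUD 6,205,210.48
Profit = AUD 6,205,210.48 − AUD 6,027,000.00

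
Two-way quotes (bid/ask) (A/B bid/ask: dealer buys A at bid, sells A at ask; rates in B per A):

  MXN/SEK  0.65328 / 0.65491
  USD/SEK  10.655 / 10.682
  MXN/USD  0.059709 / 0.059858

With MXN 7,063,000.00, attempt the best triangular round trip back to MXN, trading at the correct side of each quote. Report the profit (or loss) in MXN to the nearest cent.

Net profit: MXN 153,286.93

Best loop MXN → SEK → USD → MXN:
MXN 7,063,000.00 × 0.65328 (sell MXN at bid) = SEK 4,614,116.64
SEK 4,614,116.64 ÷ 10.682 (buy USD at ask) = USD 431,952.50
USD 431,952.50 ÷ 0.059858 (buy MXN at ask) = MXN 7,216,286.93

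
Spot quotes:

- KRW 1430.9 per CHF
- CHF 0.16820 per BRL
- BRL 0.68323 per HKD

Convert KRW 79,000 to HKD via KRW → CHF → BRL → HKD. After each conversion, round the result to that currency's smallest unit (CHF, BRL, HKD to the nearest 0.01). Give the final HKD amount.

KRW 79,000 ÷ 1430.9 = CHF 55.21
CHF 55.21 ÷ 0.16820 = BRL 328.24
BRL 328.24 ÷ 0.68323 = HKD 480.42

HKD 480.42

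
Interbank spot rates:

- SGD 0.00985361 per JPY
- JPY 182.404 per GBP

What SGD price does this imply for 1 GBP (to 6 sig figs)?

1 GBP × 182.404 = 182.404 JPY
182.404 JPY × 0.00985361 = 1.79734 SGD

GBP/SGD = 1.79734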